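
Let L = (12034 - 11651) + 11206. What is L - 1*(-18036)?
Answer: 29625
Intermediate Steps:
L = 11589 (L = 383 + 11206 = 11589)
L - 1*(-18036) = 11589 - 1*(-18036) = 11589 + 18036 = 29625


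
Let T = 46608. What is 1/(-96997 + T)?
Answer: -1/50389 ≈ -1.9846e-5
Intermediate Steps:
1/(-96997 + T) = 1/(-96997 + 46608) = 1/(-50389) = -1/50389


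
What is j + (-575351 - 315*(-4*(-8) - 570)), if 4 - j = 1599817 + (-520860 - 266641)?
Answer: -1218193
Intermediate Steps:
j = -812312 (j = 4 - (1599817 + (-520860 - 266641)) = 4 - (1599817 - 787501) = 4 - 1*812316 = 4 - 812316 = -812312)
j + (-575351 - 315*(-4*(-8) - 570)) = -812312 + (-575351 - 315*(-4*(-8) - 570)) = -812312 + (-575351 - 315*(32 - 570)) = -812312 + (-575351 - 315*(-538)) = -812312 + (-575351 - 1*(-169470)) = -812312 + (-575351 + 169470) = -812312 - 405881 = -1218193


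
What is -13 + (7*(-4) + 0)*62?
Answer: -1749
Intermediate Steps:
-13 + (7*(-4) + 0)*62 = -13 + (-28 + 0)*62 = -13 - 28*62 = -13 - 1736 = -1749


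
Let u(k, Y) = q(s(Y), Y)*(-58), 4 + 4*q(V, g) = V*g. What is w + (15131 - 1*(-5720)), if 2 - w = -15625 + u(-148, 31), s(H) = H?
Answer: 100709/2 ≈ 50355.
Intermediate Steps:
q(V, g) = -1 + V*g/4 (q(V, g) = -1 + (V*g)/4 = -1 + V*g/4)
u(k, Y) = 58 - 29*Y²/2 (u(k, Y) = (-1 + Y*Y/4)*(-58) = (-1 + Y²/4)*(-58) = 58 - 29*Y²/2)
w = 59007/2 (w = 2 - (-15625 + (58 - 29/2*31²)) = 2 - (-15625 + (58 - 29/2*961)) = 2 - (-15625 + (58 - 27869/2)) = 2 - (-15625 - 27753/2) = 2 - 1*(-59003/2) = 2 + 59003/2 = 59007/2 ≈ 29504.)
w + (15131 - 1*(-5720)) = 59007/2 + (15131 - 1*(-5720)) = 59007/2 + (15131 + 5720) = 59007/2 + 20851 = 100709/2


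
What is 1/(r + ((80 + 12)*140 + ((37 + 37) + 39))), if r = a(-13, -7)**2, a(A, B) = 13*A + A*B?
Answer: 1/19077 ≈ 5.2419e-5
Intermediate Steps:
r = 6084 (r = (-13*(13 - 7))**2 = (-13*6)**2 = (-78)**2 = 6084)
1/(r + ((80 + 12)*140 + ((37 + 37) + 39))) = 1/(6084 + ((80 + 12)*140 + ((37 + 37) + 39))) = 1/(6084 + (92*140 + (74 + 39))) = 1/(6084 + (12880 + 113)) = 1/(6084 + 12993) = 1/19077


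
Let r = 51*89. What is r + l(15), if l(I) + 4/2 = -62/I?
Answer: 67993/15 ≈ 4532.9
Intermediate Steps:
r = 4539
l(I) = -2 - 62/I
r + l(15) = 4539 + (-2 - 62/15) = 4539 - 92/15 = 67993/15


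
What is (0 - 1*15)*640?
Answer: -9600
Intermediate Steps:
(0 - 1*15)*640 = (0 - 15)*640 = -15*640 = -9600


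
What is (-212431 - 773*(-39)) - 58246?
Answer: -240530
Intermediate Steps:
(-212431 - 773*(-39)) - 58246 = (-212431 + 30147) - 58246 = -182284 - 58246 = -240530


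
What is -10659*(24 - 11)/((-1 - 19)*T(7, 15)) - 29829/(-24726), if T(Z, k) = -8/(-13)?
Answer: 7424245331/659360 ≈ 11260.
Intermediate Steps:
T(Z, k) = 8/13 (T(Z, k) = -8*(-1/13) = 8/13)
-10659*(24 - 11)/((-1 - 19)*T(7, 15)) - 29829/(-24726) = -10659*13*(24 - 11)/(8*(-1 - 19)) - 29829/(-24726) = -10659/(-20/13*(8/13)) - 29829*(-1/24726) = -10659/(-20*1/13*(8/13)) + 9943/8242 = -10659/((-20/13*8/13)) + 9943/8242 = -10659/(-160/169) + 9943/8242 = -10659*(-169/160) + 9943/8242 = 1801371/160 + 9943/8242 = 7424245331/659360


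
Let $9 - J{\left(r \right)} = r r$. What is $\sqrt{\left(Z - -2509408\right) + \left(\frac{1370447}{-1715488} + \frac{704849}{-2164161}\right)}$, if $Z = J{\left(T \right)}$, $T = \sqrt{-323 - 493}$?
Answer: $\frac{\sqrt{2162461375749239041395765944370}}{928148056392} \approx 1584.4$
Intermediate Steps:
$T = 4 i \sqrt{51}$ ($T = \sqrt{-816} = 4 i \sqrt{51} \approx 28.566 i$)
$J{\left(r \right)} = 9 - r^{2}$ ($J{\left(r \right)} = 9 - r r = 9 - r^{2}$)
$Z = 825$ ($Z = 9 - \left(4 i \sqrt{51}\right)^{2} = 9 - -816 = 9 + 816 = 825$)
$\sqrt{\left(Z - -2509408\right) + \left(\frac{1370447}{-1715488} + \frac{704849}{-2164161}\right)} = \sqrt{\left(825 - -2509408\right) + \left(\frac{1370447}{-1715488} + \frac{704849}{-2164161}\right)} = \sqrt{\left(825 + 2509408\right) + \left(1370447 \left(- \frac{1}{1715488}\right) + 704849 \left(- \frac{1}{2164161}\right)\right)} = \sqrt{2510233 - \frac{4175027951279}{3712592225568}} = \sqrt{\frac{9319467345136286065}{3712592225568}} = \frac{\sqrt{2162461375749239041395765944370}}{928148056392}$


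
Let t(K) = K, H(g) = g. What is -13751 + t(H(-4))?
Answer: -13755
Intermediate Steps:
-13751 + t(H(-4)) = -13751 - 4 = -13755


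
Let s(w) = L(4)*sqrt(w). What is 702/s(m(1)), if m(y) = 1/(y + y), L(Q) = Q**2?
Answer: 351*sqrt(2)/8 ≈ 62.049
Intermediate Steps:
m(y) = 1/(2*y)
s(w) = 16*sqrt(w) (s(w) = 4**2*sqrt(w) = 16*sqrt(w))
702/s(m(1)) = 702/((16*sqrt((1/2)/1))) = 702/((16*sqrt((1/2)*1))) = 702/((16*sqrt(1/2))) = 702/((16*(sqrt(2)/2))) = 702/((8*sqrt(2))) = 702*(sqrt(2)/16) = 351*sqrt(2)/8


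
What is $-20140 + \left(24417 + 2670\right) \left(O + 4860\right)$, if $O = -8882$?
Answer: $-108964054$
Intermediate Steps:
$-20140 + \left(24417 + 2670\right) \left(O + 4860\right) = -20140 + \left(24417 + 2670\right) \left(-8882 + 4860\right) = -20140 + 27087 \left(-4022\right) = -20140 - 108943914 = -108964054$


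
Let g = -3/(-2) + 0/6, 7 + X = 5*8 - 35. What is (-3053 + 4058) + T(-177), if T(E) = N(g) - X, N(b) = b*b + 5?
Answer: 4057/4 ≈ 1014.3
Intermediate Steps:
X = -2 (X = -7 + (5*8 - 35) = -7 + (40 - 35) = -7 + 5 = -2)
g = 3/2 (g = -3*(-½) + 0*(⅙) = 3/2 + 0 = 3/2 ≈ 1.5000)
N(b) = 5 + b² (N(b) = b² + 5 = 5 + b²)
T(E) = 37/4 (T(E) = (5 + (3/2)²) - 1*(-2) = (5 + 9/4) + 2 = 29/4 + 2 = 37/4)
(-3053 + 4058) + T(-177) = (-3053 + 4058) + 37/4 = 1005 + 37/4 = 4057/4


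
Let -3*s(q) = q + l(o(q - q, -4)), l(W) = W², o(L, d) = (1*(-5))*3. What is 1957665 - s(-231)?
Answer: 1957663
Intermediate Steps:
o(L, d) = -15 (o(L, d) = -5*3 = -15)
s(q) = -75 - q/3 (s(q) = -(q + (-15)²)/3 = -(q + 225)/3 = -(225 + q)/3 = -75 - q/3)
1957665 - s(-231) = 1957665 - (-75 - ⅓*(-231)) = 1957665 - (-75 + 77) = 1957665 - 1*2 = 1957665 - 2 = 1957663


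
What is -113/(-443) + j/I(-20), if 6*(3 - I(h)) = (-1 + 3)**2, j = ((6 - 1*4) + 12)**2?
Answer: 37325/443 ≈ 84.255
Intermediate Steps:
j = 196 (j = ((6 - 4) + 12)**2 = (2 + 12)**2 = 14**2 = 196)
I(h) = 7/3 (I(h) = 3 - (-1 + 3)**2/6 = 3 - 1/6*2**2 = 3 - 1/6*4 = 3 - 2/3 = 7/3)
-113/(-443) + j/I(-20) = -113/(-443) + 196/(7/3) = -113*(-1/443) + 196*(3/7) = 113/443 + 84 = 37325/443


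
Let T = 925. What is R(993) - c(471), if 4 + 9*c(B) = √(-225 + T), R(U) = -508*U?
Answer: -4539992/9 - 10*√7/9 ≈ -5.0445e+5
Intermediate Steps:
c(B) = -4/9 + 10*√7/9 (c(B) = -4/9 + √(-225 + 925)/9 = -4/9 + √700/9 = -4/9 + (10*√7)/9 = -4/9 + 10*√7/9)
R(993) - c(471) = -508*993 - (-4/9 + 10*√7/9) = -504444 + (4/9 - 10*√7/9) = -4539992/9 - 10*√7/9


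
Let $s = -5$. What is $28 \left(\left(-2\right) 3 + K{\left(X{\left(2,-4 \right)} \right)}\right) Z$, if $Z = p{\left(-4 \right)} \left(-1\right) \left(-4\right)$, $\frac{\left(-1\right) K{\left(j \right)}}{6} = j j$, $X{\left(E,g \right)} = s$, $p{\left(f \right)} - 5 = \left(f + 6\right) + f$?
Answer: $-52416$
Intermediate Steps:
$p{\left(f \right)} = 11 + 2 f$ ($p{\left(f \right)} = 5 + \left(\left(f + 6\right) + f\right) = 5 + \left(\left(6 + f\right) + f\right) = 5 + \left(6 + 2 f\right) = 11 + 2 f$)
$X{\left(E,g \right)} = -5$
$K{\left(j \right)} = - 6 j^{2}$ ($K{\left(j \right)} = - 6 j j = - 6 j^{2}$)
$Z = 12$ ($Z = \left(11 + 2 \left(-4\right)\right) \left(-1\right) \left(-4\right) = \left(11 - 8\right) \left(-1\right) \left(-4\right) = 3 \left(-1\right) \left(-4\right) = \left(-3\right) \left(-4\right) = 12$)
$28 \left(\left(-2\right) 3 + K{\left(X{\left(2,-4 \right)} \right)}\right) Z = 28 \left(\left(-2\right) 3 - 6 \left(-5\right)^{2}\right) 12 = 28 \left(-6 - 150\right) 12 = 28 \left(-156\right) 12 = \left(-4368\right) 12 = -52416$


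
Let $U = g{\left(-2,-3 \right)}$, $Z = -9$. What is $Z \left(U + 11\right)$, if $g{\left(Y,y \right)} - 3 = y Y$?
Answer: $-180$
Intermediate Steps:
$g{\left(Y,y \right)} = 3 + Y y$ ($g{\left(Y,y \right)} = 3 + y Y = 3 + Y y$)
$U = 9$ ($U = 3 - -6 = 3 + 6 = 9$)
$Z \left(U + 11\right) = - 9 \left(9 + 11\right) = \left(-9\right) 20 = -180$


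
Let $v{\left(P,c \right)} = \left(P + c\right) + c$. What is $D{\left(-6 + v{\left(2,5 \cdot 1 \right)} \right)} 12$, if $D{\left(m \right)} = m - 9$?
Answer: $-36$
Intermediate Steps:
$v{\left(P,c \right)} = P + 2 c$
$D{\left(m \right)} = -9 + m$ ($D{\left(m \right)} = m - 9 = -9 + m$)
$D{\left(-6 + v{\left(2,5 \cdot 1 \right)} \right)} 12 = \left(-9 - \left(4 - 10 \cdot 1\right)\right) 12 = \left(-9 + \left(-6 + \left(2 + 2 \cdot 5\right)\right)\right) 12 = \left(-9 + \left(-6 + \left(2 + 10\right)\right)\right) 12 = \left(-9 + \left(-6 + 12\right)\right) 12 = \left(-9 + 6\right) 12 = \left(-3\right) 12 = -36$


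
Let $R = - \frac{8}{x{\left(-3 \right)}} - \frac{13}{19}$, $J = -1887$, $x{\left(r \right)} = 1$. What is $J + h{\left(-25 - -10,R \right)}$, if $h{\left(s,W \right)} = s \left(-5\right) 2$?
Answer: $-1737$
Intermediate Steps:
$R = - \frac{165}{19}$ ($R = - \frac{8}{1} - \frac{13}{19} = \left(-8\right) 1 - \frac{13}{19} = -8 - \frac{13}{19} = - \frac{165}{19} \approx -8.6842$)
$h{\left(s,W \right)} = - 10 s$ ($h{\left(s,W \right)} = - 5 s 2 = - 10 s$)
$J + h{\left(-25 - -10,R \right)} = -1887 - 10 \left(-25 - -10\right) = -1887 - 10 \left(-25 + 10\right) = -1887 - -150 = -1887 + 150 = -1737$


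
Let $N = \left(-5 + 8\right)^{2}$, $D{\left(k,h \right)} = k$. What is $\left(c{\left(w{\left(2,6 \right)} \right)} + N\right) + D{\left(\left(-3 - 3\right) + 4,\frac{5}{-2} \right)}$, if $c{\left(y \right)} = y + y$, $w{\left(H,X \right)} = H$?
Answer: $11$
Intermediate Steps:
$c{\left(y \right)} = 2 y$
$N = 9$ ($N = 3^{2} = 9$)
$\left(c{\left(w{\left(2,6 \right)} \right)} + N\right) + D{\left(\left(-3 - 3\right) + 4,\frac{5}{-2} \right)} = \left(2 \cdot 2 + 9\right) + \left(\left(-3 - 3\right) + 4\right) = \left(4 + 9\right) + \left(-6 + 4\right) = 13 - 2 = 11$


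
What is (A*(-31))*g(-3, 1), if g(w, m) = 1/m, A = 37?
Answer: -1147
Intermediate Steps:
(A*(-31))*g(-3, 1) = (37*(-31))/1 = -1147*1 = -1147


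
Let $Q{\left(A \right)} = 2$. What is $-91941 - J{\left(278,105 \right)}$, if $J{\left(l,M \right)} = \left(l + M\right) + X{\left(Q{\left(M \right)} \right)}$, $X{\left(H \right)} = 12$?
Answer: $-92336$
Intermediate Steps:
$J{\left(l,M \right)} = 12 + M + l$ ($J{\left(l,M \right)} = \left(l + M\right) + 12 = \left(M + l\right) + 12 = 12 + M + l$)
$-91941 - J{\left(278,105 \right)} = -91941 - \left(12 + 105 + 278\right) = -91941 - 395 = -92336$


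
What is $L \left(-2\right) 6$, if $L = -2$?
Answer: $24$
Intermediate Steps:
$L \left(-2\right) 6 = \left(-2\right) \left(-2\right) 6 = 4 \cdot 6 = 24$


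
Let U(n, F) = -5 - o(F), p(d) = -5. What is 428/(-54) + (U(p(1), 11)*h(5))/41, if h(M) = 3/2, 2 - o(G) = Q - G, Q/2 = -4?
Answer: -9827/1107 ≈ -8.8772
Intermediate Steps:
Q = -8 (Q = 2*(-4) = -8)
o(G) = 10 + G (o(G) = 2 - (-8 - G) = 2 + (8 + G) = 10 + G)
h(M) = 3/2 (h(M) = 3*(½) = 3/2)
U(n, F) = -15 - F (U(n, F) = -5 - (10 + F) = -5 + (-10 - F) = -15 - F)
428/(-54) + (U(p(1), 11)*h(5))/41 = 428/(-54) + ((-15 - 1*11)*(3/2))/41 = 428*(-1/54) + ((-15 - 11)*(3/2))*(1/41) = -214/27 - 26*3/2*(1/41) = -214/27 - 39*1/41 = -214/27 - 39/41 = -9827/1107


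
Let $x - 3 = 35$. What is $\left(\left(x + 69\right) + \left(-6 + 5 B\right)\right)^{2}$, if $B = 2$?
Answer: $12321$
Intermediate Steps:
$x = 38$ ($x = 3 + 35 = 38$)
$\left(\left(x + 69\right) + \left(-6 + 5 B\right)\right)^{2} = \left(\left(38 + 69\right) + \left(-6 + 5 \cdot 2\right)\right)^{2} = \left(107 + \left(-6 + 10\right)\right)^{2} = \left(107 + 4\right)^{2} = 111^{2} = 12321$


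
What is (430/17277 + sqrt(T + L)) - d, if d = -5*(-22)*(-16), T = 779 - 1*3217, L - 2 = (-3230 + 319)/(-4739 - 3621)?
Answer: 30407950/17277 + I*sqrt(42556682410)/4180 ≈ 1760.0 + 49.352*I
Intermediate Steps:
L = 19631/8360 (L = 2 + (-3230 + 319)/(-4739 - 3621) = 2 - 2911/(-8360) = 2 - 2911*(-1/8360) = 2 + 2911/8360 = 19631/8360 ≈ 2.3482)
T = -2438 (T = 779 - 3217 = -2438)
d = -1760 (d = 110*(-16) = -1760)
(430/17277 + sqrt(T + L)) - d = (430/17277 + sqrt(-2438 + 19631/8360)) - 1*(-1760) = (430*(1/17277) + sqrt(-20362049/8360)) + 1760 = (430/17277 + I*sqrt(42556682410)/4180) + 1760 = 30407950/17277 + I*sqrt(42556682410)/4180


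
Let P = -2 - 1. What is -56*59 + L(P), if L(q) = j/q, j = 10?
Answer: -9922/3 ≈ -3307.3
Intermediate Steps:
P = -3
L(q) = 10/q
-56*59 + L(P) = -56*59 + 10/(-3) = -3304 + 10*(-1/3) = -3304 - 10/3 = -9922/3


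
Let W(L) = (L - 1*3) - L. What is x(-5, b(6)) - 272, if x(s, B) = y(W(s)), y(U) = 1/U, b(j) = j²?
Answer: -817/3 ≈ -272.33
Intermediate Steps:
W(L) = -3 (W(L) = (L - 3) - L = (-3 + L) - L = -3)
x(s, B) = -⅓ (x(s, B) = 1/(-3) = -⅓)
x(-5, b(6)) - 272 = -⅓ - 272 = -817/3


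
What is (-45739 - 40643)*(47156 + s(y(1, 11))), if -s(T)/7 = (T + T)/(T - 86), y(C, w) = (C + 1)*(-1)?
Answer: -44807423175/11 ≈ -4.0734e+9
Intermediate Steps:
y(C, w) = -1 - C (y(C, w) = (1 + C)*(-1) = -1 - C)
s(T) = -14*T/(-86 + T) (s(T) = -7*(T + T)/(T - 86) = -7*2*T/(-86 + T) = -14*T/(-86 + T))
(-45739 - 40643)*(47156 + s(y(1, 11))) = (-45739 - 40643)*(47156 - 14*(-1 - 1*1)/(-86 + (-1 - 1*1))) = -86382*(47156 - 14*(-1 - 1)/(-86 + (-1 - 1))) = -86382*(47156 - 14*(-2)/(-86 - 2)) = -86382*(47156 - 14*(-2)/(-88)) = -86382*(47156 - 14*(-2)*(-1/88)) = -86382*(47156 - 7/22) = -86382*1037425/22 = -44807423175/11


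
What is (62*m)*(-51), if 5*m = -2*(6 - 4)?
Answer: 12648/5 ≈ 2529.6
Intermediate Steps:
m = -⅘ (m = (-2*(6 - 4))/5 = (-2*2)/5 = (⅕)*(-4) = -⅘ ≈ -0.80000)
(62*m)*(-51) = (62*(-⅘))*(-51) = -248/5*(-51) = 12648/5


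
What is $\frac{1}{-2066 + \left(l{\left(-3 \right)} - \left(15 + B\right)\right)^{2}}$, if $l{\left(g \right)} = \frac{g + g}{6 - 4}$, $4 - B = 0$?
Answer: $- \frac{1}{1582} \approx -0.00063211$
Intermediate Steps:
$B = 4$ ($B = 4 - 0 = 4 + 0 = 4$)
$l{\left(g \right)} = g$ ($l{\left(g \right)} = \frac{2 g}{2} = 2 g \frac{1}{2} = g$)
$\frac{1}{-2066 + \left(l{\left(-3 \right)} - \left(15 + B\right)\right)^{2}} = \frac{1}{-2066 + \left(-3 - 19\right)^{2}} = \frac{1}{-2066 + \left(-22\right)^{2}} = \frac{1}{-2066 + 484} = \frac{1}{-1582} = - \frac{1}{1582}$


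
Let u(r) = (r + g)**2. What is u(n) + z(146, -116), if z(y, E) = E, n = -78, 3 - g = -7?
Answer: 4508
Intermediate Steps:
g = 10 (g = 3 - 1*(-7) = 3 + 7 = 10)
u(r) = (10 + r)**2 (u(r) = (r + 10)**2 = (10 + r)**2)
u(n) + z(146, -116) = (10 - 78)**2 - 116 = (-68)**2 - 116 = 4624 - 116 = 4508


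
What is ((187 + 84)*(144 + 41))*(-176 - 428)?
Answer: -30281540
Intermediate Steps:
((187 + 84)*(144 + 41))*(-176 - 428) = (271*185)*(-604) = 50135*(-604) = -30281540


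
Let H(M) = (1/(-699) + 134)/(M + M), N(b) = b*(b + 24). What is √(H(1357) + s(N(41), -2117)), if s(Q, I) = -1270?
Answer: I*√4570470129512730/1897086 ≈ 35.636*I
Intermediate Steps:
N(b) = b*(24 + b)
H(M) = 93665/(1398*M) (H(M) = (-1/699 + 134)/((2*M)) = 93665*(1/(2*M))/699 = 93665/(1398*M))
√(H(1357) + s(N(41), -2117)) = √((93665/1398)/1357 - 1270) = √((93665/1398)*(1/1357) - 1270) = √(93665/1897086 - 1270) = √(-2409205555/1897086) = I*√4570470129512730/1897086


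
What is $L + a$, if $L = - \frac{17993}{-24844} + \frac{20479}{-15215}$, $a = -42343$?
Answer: $- \frac{16005950837561}{378001460} \approx -42344.0$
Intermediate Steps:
$L = - \frac{235016781}{378001460}$ ($L = \left(-17993\right) \left(- \frac{1}{24844}\right) + 20479 \left(- \frac{1}{15215}\right) = \frac{17993}{24844} - \frac{20479}{15215} = - \frac{235016781}{378001460} \approx -0.62173$)
$L + a = - \frac{235016781}{378001460} - 42343 = - \frac{16005950837561}{378001460}$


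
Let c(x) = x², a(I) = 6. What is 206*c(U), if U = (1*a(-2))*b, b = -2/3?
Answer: 3296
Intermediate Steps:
b = -⅔ (b = -2*⅓ = -⅔ ≈ -0.66667)
U = -4 (U = (1*6)*(-⅔) = 6*(-⅔) = -4)
206*c(U) = 206*(-4)² = 206*16 = 3296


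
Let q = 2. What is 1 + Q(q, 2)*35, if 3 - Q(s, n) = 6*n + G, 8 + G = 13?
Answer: -489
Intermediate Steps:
G = 5 (G = -8 + 13 = 5)
Q(s, n) = -2 - 6*n (Q(s, n) = 3 - (6*n + 5) = 3 - (5 + 6*n) = 3 + (-5 - 6*n) = -2 - 6*n)
1 + Q(q, 2)*35 = 1 + (-2 - 6*2)*35 = 1 + (-2 - 12)*35 = 1 - 14*35 = 1 - 490 = -489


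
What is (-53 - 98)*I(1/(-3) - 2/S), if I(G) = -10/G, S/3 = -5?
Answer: -7550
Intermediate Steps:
S = -15 (S = 3*(-5) = -15)
(-53 - 98)*I(1/(-3) - 2/S) = (-53 - 98)*(-10/(1/(-3) - 2/(-15))) = -(-1510)/(1*(-⅓) - 2*(-1/15)) = -(-1510)/(-⅓ + 2/15) = -(-1510)/(-⅕) = -(-1510)*(-5) = -151*50 = -7550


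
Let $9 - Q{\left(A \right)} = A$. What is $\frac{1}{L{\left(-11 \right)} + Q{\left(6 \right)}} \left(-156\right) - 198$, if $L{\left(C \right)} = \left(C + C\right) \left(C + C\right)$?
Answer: $- \frac{96582}{487} \approx -198.32$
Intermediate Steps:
$Q{\left(A \right)} = 9 - A$
$L{\left(C \right)} = 4 C^{2}$ ($L{\left(C \right)} = 2 C 2 C = 4 C^{2}$)
$\frac{1}{L{\left(-11 \right)} + Q{\left(6 \right)}} \left(-156\right) - 198 = \frac{1}{4 \left(-11\right)^{2} + \left(9 - 6\right)} \left(-156\right) - 198 = \frac{1}{4 \cdot 121 + \left(9 - 6\right)} \left(-156\right) - 198 = \frac{1}{484 + 3} \left(-156\right) - 198 = \frac{1}{487} \left(-156\right) - 198 = - \frac{156}{487} - 198 = - \frac{96582}{487}$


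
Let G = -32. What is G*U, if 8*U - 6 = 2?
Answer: -32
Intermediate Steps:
U = 1 (U = ¾ + (⅛)*2 = ¾ + ¼ = 1)
G*U = -32*1 = -32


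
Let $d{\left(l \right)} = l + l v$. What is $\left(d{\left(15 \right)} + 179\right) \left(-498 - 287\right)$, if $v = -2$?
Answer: $-128740$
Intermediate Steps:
$d{\left(l \right)} = - l$ ($d{\left(l \right)} = l + l \left(-2\right) = l - 2 l = - l$)
$\left(d{\left(15 \right)} + 179\right) \left(-498 - 287\right) = \left(\left(-1\right) 15 + 179\right) \left(-498 - 287\right) = \left(-15 + 179\right) \left(-785\right) = 164 \left(-785\right) = -128740$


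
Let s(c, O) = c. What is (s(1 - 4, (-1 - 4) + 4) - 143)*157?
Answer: -22922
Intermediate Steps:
(s(1 - 4, (-1 - 4) + 4) - 143)*157 = ((1 - 4) - 143)*157 = (-3 - 143)*157 = -146*157 = -22922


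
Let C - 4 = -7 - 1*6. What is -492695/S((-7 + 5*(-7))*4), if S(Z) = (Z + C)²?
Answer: -492695/31329 ≈ -15.726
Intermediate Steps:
C = -9 (C = 4 + (-7 - 1*6) = 4 + (-7 - 6) = 4 - 13 = -9)
S(Z) = (-9 + Z)² (S(Z) = (Z - 9)² = (-9 + Z)²)
-492695/S((-7 + 5*(-7))*4) = -492695/(-9 + (-7 + 5*(-7))*4)² = -492695/(-9 + (-7 - 35)*4)² = -492695/(-9 - 42*4)² = -492695/(-9 - 168)² = -492695/((-177)²) = -492695/31329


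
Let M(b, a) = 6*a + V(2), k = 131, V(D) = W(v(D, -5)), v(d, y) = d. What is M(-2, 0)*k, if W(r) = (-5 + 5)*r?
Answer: 0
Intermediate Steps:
W(r) = 0 (W(r) = 0*r = 0)
V(D) = 0
M(b, a) = 6*a (M(b, a) = 6*a + 0 = 6*a)
M(-2, 0)*k = (6*0)*131 = 0*131 = 0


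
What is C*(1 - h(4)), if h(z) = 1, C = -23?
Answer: 0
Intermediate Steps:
C*(1 - h(4)) = -23*(1 - 1*1) = -23*(1 - 1) = -23*0 = 0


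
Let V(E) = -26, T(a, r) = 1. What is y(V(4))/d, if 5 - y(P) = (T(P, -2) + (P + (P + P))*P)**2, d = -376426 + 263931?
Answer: 4116836/112495 ≈ 36.596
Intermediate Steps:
d = -112495
y(P) = 5 - (1 + 3*P**2)**2 (y(P) = 5 - (1 + (P + (P + P))*P)**2 = 5 - (1 + (P + 2*P)*P)**2 = 5 - (1 + (3*P)*P)**2 = 5 - (1 + 3*P**2)**2)
y(V(4))/d = (5 - (1 + 3*(-26)**2)**2)/(-112495) = (5 - (1 + 3*676)**2)*(-1/112495) = (5 - (1 + 2028)**2)*(-1/112495) = (5 - 1*2029**2)*(-1/112495) = (5 - 1*4116841)*(-1/112495) = (5 - 4116841)*(-1/112495) = -4116836*(-1/112495) = 4116836/112495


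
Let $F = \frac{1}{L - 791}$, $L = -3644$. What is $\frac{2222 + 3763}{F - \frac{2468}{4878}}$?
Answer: $- \frac{64739535525}{5475229} \approx -11824.0$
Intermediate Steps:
$F = - \frac{1}{4435}$ ($F = \frac{1}{-3644 - 791} = \frac{1}{-4435} = - \frac{1}{4435} \approx -0.00022548$)
$\frac{2222 + 3763}{F - \frac{2468}{4878}} = \frac{2222 + 3763}{- \frac{1}{4435} - \frac{2468}{4878}} = \frac{5985}{- \frac{1}{4435} - \frac{1234}{2439}} = \frac{5985}{- \frac{5475229}{10816965}} = 5985 \left(- \frac{10816965}{5475229}\right) = - \frac{64739535525}{5475229}$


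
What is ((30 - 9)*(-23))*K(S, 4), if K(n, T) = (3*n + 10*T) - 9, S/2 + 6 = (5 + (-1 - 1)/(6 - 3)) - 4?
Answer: 1449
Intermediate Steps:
S = -34/3 (S = -12 + 2*((5 + (-1 - 1)/(6 - 3)) - 4) = -12 + 2*((5 - 2/3) - 4) = -12 + 2*(13/3 - 4) = -12 + 2*(1/3) = -12 + 2/3 = -34/3 ≈ -11.333)
K(n, T) = -9 + 3*n + 10*T
((30 - 9)*(-23))*K(S, 4) = ((30 - 9)*(-23))*(-9 + 3*(-34/3) + 10*4) = (21*(-23))*(-9 - 34 + 40) = -483*(-3) = 1449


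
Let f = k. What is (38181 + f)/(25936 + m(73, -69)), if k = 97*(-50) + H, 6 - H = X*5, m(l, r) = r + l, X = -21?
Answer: 16721/12970 ≈ 1.2892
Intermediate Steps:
m(l, r) = l + r
H = 111 (H = 6 - (-21)*5 = 6 - 1*(-105) = 6 + 105 = 111)
k = -4739 (k = 97*(-50) + 111 = -4850 + 111 = -4739)
f = -4739
(38181 + f)/(25936 + m(73, -69)) = (38181 - 4739)/(25936 + (73 - 69)) = 33442/(25936 + 4) = 33442/25940 = 33442*(1/25940) = 16721/12970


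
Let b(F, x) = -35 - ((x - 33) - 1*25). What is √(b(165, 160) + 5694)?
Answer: √5557 ≈ 74.545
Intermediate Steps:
b(F, x) = 23 - x (b(F, x) = -35 - ((-33 + x) - 25) = -35 - (-58 + x) = -35 + (58 - x) = 23 - x)
√(b(165, 160) + 5694) = √((23 - 1*160) + 5694) = √((23 - 160) + 5694) = √(-137 + 5694) = √5557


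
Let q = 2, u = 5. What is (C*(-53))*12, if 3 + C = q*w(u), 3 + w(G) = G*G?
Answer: -26076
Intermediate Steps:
w(G) = -3 + G² (w(G) = -3 + G*G = -3 + G²)
C = 41 (C = -3 + 2*(-3 + 5²) = -3 + 2*(-3 + 25) = -3 + 2*22 = -3 + 44 = 41)
(C*(-53))*12 = (41*(-53))*12 = -2173*12 = -26076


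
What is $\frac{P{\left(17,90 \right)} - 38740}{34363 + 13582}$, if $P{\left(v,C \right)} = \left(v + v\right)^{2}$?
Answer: $- \frac{37584}{47945} \approx -0.7839$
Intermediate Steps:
$P{\left(v,C \right)} = 4 v^{2}$ ($P{\left(v,C \right)} = \left(2 v\right)^{2} = 4 v^{2}$)
$\frac{P{\left(17,90 \right)} - 38740}{34363 + 13582} = \frac{4 \cdot 17^{2} - 38740}{34363 + 13582} = \frac{4 \cdot 289 - 38740}{47945} = \left(1156 - 38740\right) \frac{1}{47945} = \left(-37584\right) \frac{1}{47945} = - \frac{37584}{47945}$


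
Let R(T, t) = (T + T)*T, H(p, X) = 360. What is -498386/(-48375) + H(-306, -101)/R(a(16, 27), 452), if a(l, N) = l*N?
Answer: 287097211/27864000 ≈ 10.304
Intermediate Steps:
a(l, N) = N*l
R(T, t) = 2*T**2 (R(T, t) = (2*T)*T = 2*T**2)
-498386/(-48375) + H(-306, -101)/R(a(16, 27), 452) = -498386/(-48375) + 360/((2*(27*16)**2)) = -498386*(-1/48375) + 360/((2*432**2)) = 498386/48375 + 360/((2*186624)) = 498386/48375 + 360/373248 = 498386/48375 + 360*(1/373248) = 498386/48375 + 5/5184 = 287097211/27864000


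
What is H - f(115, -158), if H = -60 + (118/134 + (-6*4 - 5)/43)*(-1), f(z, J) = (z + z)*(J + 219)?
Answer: -40593884/2881 ≈ -14090.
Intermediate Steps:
f(z, J) = 2*z*(219 + J) (f(z, J) = (2*z)*(219 + J) = 2*z*(219 + J))
H = -173454/2881 (H = -60 + (118*(1/134) + (-24 - 5)*(1/43))*(-1) = -60 + (59/67 - 29*1/43)*(-1) = -60 + (59/67 - 29/43)*(-1) = -60 + (594/2881)*(-1) = -60 - 594/2881 = -173454/2881 ≈ -60.206)
H - f(115, -158) = -173454/2881 - 2*115*(219 - 158) = -173454/2881 - 2*115*61 = -173454/2881 - 1*14030 = -173454/2881 - 14030 = -40593884/2881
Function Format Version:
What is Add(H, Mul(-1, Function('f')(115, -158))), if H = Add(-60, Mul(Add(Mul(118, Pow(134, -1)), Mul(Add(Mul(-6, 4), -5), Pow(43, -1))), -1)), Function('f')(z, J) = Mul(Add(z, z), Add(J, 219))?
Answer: Rational(-40593884, 2881) ≈ -14090.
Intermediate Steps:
Function('f')(z, J) = Mul(2, z, Add(219, J)) (Function('f')(z, J) = Mul(Mul(2, z), Add(219, J)) = Mul(2, z, Add(219, J)))
H = Rational(-173454, 2881) (H = Add(-60, Mul(Add(Mul(118, Rational(1, 134)), Mul(Add(-24, -5), Rational(1, 43))), -1)) = Add(-60, Mul(Add(Rational(59, 67), Mul(-29, Rational(1, 43))), -1)) = Add(-60, Mul(Add(Rational(59, 67), Rational(-29, 43)), -1)) = Add(-60, Mul(Rational(594, 2881), -1)) = Add(-60, Rational(-594, 2881)) = Rational(-173454, 2881) ≈ -60.206)
Add(H, Mul(-1, Function('f')(115, -158))) = Add(Rational(-173454, 2881), Mul(-1, Mul(2, 115, Add(219, -158)))) = Add(Rational(-173454, 2881), Mul(-1, Mul(2, 115, 61))) = Add(Rational(-173454, 2881), Mul(-1, 14030)) = Add(Rational(-173454, 2881), -14030) = Rational(-40593884, 2881)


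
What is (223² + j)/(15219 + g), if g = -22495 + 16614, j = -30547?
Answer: 417/203 ≈ 2.0542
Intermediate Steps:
g = -5881
(223² + j)/(15219 + g) = (223² - 30547)/(15219 - 5881) = (49729 - 30547)/9338 = 19182*(1/9338) = 417/203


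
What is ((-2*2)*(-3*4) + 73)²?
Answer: 14641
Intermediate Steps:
((-2*2)*(-3*4) + 73)² = (-4*(-12) + 73)² = (48 + 73)² = 121² = 14641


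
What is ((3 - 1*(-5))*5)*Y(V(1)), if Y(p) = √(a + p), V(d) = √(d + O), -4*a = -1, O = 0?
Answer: 20*√5 ≈ 44.721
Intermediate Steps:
a = ¼ (a = -¼*(-1) = ¼ ≈ 0.25000)
V(d) = √d (V(d) = √(d + 0) = √d)
Y(p) = √(¼ + p)
((3 - 1*(-5))*5)*Y(V(1)) = ((3 - 1*(-5))*5)*(√(1 + 4*√1)/2) = ((3 + 5)*5)*(√(1 + 4*1)/2) = (8*5)*(√(1 + 4)/2) = 40*(√5/2) = 20*√5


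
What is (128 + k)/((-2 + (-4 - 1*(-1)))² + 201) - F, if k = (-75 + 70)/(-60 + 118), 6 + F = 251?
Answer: -3204041/13108 ≈ -244.43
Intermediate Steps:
F = 245 (F = -6 + 251 = 245)
k = -5/58 ≈ -0.086207
(128 + k)/((-2 + (-4 - 1*(-1)))² + 201) - F = (128 - 5/58)/((-2 + (-4 - 1*(-1)))² + 201) - 1*245 = 7419/(58*((-2 + (-4 + 1))² + 201)) - 245 = 7419/(58*((-2 - 3)² + 201)) - 245 = 7419/(58*((-5)² + 201)) - 245 = 7419/(58*(25 + 201)) - 245 = (7419/58)/226 - 245 = (7419/58)*(1/226) - 245 = 7419/13108 - 245 = -3204041/13108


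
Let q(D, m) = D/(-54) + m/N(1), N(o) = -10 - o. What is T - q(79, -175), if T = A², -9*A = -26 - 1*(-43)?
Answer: -19385/1782 ≈ -10.878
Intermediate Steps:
A = -17/9 (A = -(-26 - 1*(-43))/9 = -(-26 + 43)/9 = -⅑*17 = -17/9 ≈ -1.8889)
q(D, m) = -m/11 - D/54 (q(D, m) = D/(-54) + m/(-10 - 1*1) = D*(-1/54) + m/(-10 - 1) = -D/54 + m/(-11) = -D/54 + m*(-1/11) = -D/54 - m/11 = -m/11 - D/54)
T = 289/81 (T = (-17/9)² = 289/81 ≈ 3.5679)
T - q(79, -175) = 289/81 - (-1/11*(-175) - 1/54*79) = 289/81 - (175/11 - 79/54) = 289/81 - 1*8581/594 = 289/81 - 8581/594 = -19385/1782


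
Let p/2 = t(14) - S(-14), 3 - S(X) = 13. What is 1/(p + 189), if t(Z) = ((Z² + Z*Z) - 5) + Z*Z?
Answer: 1/1375 ≈ 0.00072727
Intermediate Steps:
S(X) = -10 (S(X) = 3 - 1*13 = 3 - 13 = -10)
t(Z) = -5 + 3*Z² (t(Z) = ((Z² + Z²) - 5) + Z² = (2*Z² - 5) + Z² = (-5 + 2*Z²) + Z² = -5 + 3*Z²)
p = 1186 (p = 2*((-5 + 3*14²) - 1*(-10)) = 2*((-5 + 3*196) + 10) = 2*((-5 + 588) + 10) = 2*(583 + 10) = 2*593 = 1186)
1/(p + 189) = 1/(1186 + 189) = 1/1375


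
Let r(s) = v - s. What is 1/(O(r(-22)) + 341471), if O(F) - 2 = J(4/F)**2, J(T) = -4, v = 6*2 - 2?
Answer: 1/341489 ≈ 2.9284e-6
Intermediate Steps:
v = 10 (v = 12 - 2 = 10)
r(s) = 10 - s
O(F) = 18 (O(F) = 2 + (-4)**2 = 2 + 16 = 18)
1/(O(r(-22)) + 341471) = 1/(18 + 341471) = 1/341489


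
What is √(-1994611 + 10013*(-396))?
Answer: I*√5959759 ≈ 2441.3*I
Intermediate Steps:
√(-1994611 + 10013*(-396)) = √(-1994611 - 3965148) = √(-5959759) = I*√5959759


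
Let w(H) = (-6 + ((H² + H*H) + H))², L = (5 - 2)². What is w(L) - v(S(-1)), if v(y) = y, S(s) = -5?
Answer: 27230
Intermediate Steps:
L = 9 (L = 3² = 9)
w(H) = (-6 + H + 2*H²)² (w(H) = (-6 + ((H² + H²) + H))² = (-6 + (2*H² + H))² = (-6 + (H + 2*H²))² = (-6 + H + 2*H²)²)
w(L) - v(S(-1)) = (-6 + 9 + 2*9²)² - 1*(-5) = (-6 + 9 + 2*81)² + 5 = (-6 + 9 + 162)² + 5 = 165² + 5 = 27225 + 5 = 27230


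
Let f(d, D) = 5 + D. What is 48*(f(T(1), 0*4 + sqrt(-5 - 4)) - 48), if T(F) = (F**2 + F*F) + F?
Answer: -2064 + 144*I ≈ -2064.0 + 144.0*I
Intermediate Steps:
T(F) = F + 2*F**2 (T(F) = (F**2 + F**2) + F = 2*F**2 + F = F + 2*F**2)
48*(f(T(1), 0*4 + sqrt(-5 - 4)) - 48) = 48*((5 + (0*4 + sqrt(-5 - 4))) - 48) = 48*((5 + (0 + sqrt(-9))) - 48) = 48*((5 + (0 + 3*I)) - 48) = 48*((5 + 3*I) - 48) = 48*(-43 + 3*I) = -2064 + 144*I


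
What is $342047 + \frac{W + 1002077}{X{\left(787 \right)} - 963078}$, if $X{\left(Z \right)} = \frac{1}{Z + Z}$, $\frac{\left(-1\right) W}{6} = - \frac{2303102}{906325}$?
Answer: $\frac{469931561676390876387}{1373884265076575} \approx 3.4205 \cdot 10^{5}$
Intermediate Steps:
$W = \frac{13818612}{906325}$ ($W = - 6 \left(- \frac{2303102}{906325}\right) = - 6 \left(\left(-2303102\right) \frac{1}{906325}\right) = \left(-6\right) \left(- \frac{2303102}{906325}\right) = \frac{13818612}{906325} \approx 15.247$)
$X{\left(Z \right)} = \frac{1}{2 Z}$
$342047 + \frac{W + 1002077}{X{\left(787 \right)} - 963078} = 342047 + \frac{\frac{13818612}{906325} + 1002077}{\frac{1}{2 \cdot 787} - 963078} = 342047 + \frac{908221255637}{906325 \left(\frac{1}{2} \cdot \frac{1}{787} - 963078\right)} = 342047 + \frac{908221255637}{906325 \left(\frac{1}{1574} - 963078\right)} = 342047 + \frac{908221255637}{906325 \left(- \frac{1515884771}{1574}\right)} = 342047 + \frac{908221255637}{906325} \left(- \frac{1574}{1515884771}\right) = 342047 - \frac{1429540256372638}{1373884265076575} = \frac{469931561676390876387}{1373884265076575}$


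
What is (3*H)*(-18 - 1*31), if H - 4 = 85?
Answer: -13083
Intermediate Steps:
H = 89 (H = 4 + 85 = 89)
(3*H)*(-18 - 1*31) = (3*89)*(-18 - 1*31) = 267*(-18 - 31) = 267*(-49) = -13083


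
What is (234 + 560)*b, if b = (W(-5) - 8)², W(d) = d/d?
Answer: 38906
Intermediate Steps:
W(d) = 1
b = 49 (b = (1 - 8)² = (-7)² = 49)
(234 + 560)*b = (234 + 560)*49 = 794*49 = 38906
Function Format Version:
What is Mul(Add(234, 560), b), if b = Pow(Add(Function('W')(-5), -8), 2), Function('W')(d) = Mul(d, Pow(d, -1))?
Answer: 38906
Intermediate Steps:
Function('W')(d) = 1
b = 49 (b = Pow(Add(1, -8), 2) = Pow(-7, 2) = 49)
Mul(Add(234, 560), b) = Mul(Add(234, 560), 49) = Mul(794, 49) = 38906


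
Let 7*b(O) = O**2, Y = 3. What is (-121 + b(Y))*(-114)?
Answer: 95532/7 ≈ 13647.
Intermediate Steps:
b(O) = O**2/7
(-121 + b(Y))*(-114) = (-121 + (1/7)*3**2)*(-114) = (-121 + (1/7)*9)*(-114) = (-121 + 9/7)*(-114) = -838/7*(-114) = 95532/7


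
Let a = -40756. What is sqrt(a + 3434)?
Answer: I*sqrt(37322) ≈ 193.19*I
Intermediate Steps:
sqrt(a + 3434) = sqrt(-40756 + 3434) = sqrt(-37322) = I*sqrt(37322)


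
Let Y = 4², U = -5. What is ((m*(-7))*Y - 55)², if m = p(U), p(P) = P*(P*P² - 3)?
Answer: 5145910225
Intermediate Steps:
Y = 16
p(P) = P*(-3 + P³) (p(P) = P*(P³ - 3) = P*(-3 + P³))
m = 640 (m = -5*(-3 + (-5)³) = -5*(-3 - 125) = -5*(-128) = 640)
((m*(-7))*Y - 55)² = ((640*(-7))*16 - 55)² = (-4480*16 - 55)² = (-71680 - 55)² = (-71735)² = 5145910225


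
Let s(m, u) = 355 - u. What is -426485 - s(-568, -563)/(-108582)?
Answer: -7718098892/18097 ≈ -4.2649e+5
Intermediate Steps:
-426485 - s(-568, -563)/(-108582) = -426485 - (355 - 1*(-563))/(-108582) = -426485 - (355 + 563)*(-1)/108582 = -426485 - 918*(-1)/108582 = -426485 - 1*(-153/18097) = -426485 + 153/18097 = -7718098892/18097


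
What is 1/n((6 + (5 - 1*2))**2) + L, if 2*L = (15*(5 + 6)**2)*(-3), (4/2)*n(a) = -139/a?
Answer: -757179/278 ≈ -2723.7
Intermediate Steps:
n(a) = -139/(2*a) (n(a) = (-139/a)/2 = -139/(2*a))
L = -5445/2 (L = ((15*(5 + 6)**2)*(-3))/2 = ((15*11**2)*(-3))/2 = ((15*121)*(-3))/2 = (1815*(-3))/2 = (1/2)*(-5445) = -5445/2 ≈ -2722.5)
1/n((6 + (5 - 1*2))**2) + L = 1/(-139/(2*(6 + (5 - 1*2))**2)) - 5445/2 = 1/(-139/(2*(6 + (5 - 2))**2)) - 5445/2 = 1/(-139/(2*(6 + 3)**2)) - 5445/2 = 1/(-139/(2*(9**2))) - 5445/2 = 1/(-139/2/81) - 5445/2 = 1/(-139/2*1/81) - 5445/2 = 1/(-139/162) - 5445/2 = -162/139 - 5445/2 = -757179/278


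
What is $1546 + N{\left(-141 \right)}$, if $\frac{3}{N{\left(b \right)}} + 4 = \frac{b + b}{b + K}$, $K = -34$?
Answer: $\frac{645703}{418} \approx 1544.7$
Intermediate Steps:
$N{\left(b \right)} = \frac{3}{-4 + \frac{2 b}{-34 + b}}$ ($N{\left(b \right)} = \frac{3}{-4 + \frac{b + b}{b - 34}} = \frac{3}{-4 + \frac{2 b}{-34 + b}}$)
$1546 + N{\left(-141 \right)} = 1546 + \frac{3 \left(34 - -141\right)}{2 \left(-68 - 141\right)} = 1546 + \frac{3 \left(34 + 141\right)}{2 \left(-209\right)} = 1546 + \frac{3}{2} \left(- \frac{1}{209}\right) 175 = 1546 - \frac{525}{418} = \frac{645703}{418}$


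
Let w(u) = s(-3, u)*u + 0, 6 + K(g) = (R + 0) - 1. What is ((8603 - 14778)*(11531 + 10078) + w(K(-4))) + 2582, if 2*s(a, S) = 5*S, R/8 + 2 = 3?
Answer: -266865981/2 ≈ -1.3343e+8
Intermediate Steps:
R = 8 (R = -16 + 8*3 = -16 + 24 = 8)
s(a, S) = 5*S/2 (s(a, S) = (5*S)/2 = 5*S/2)
K(g) = 1 (K(g) = -6 + ((8 + 0) - 1) = -6 + (8 - 1) = -6 + 7 = 1)
w(u) = 5*u**2/2 (w(u) = (5*u/2)*u + 0 = 5*u**2/2 + 0 = 5*u**2/2)
((8603 - 14778)*(11531 + 10078) + w(K(-4))) + 2582 = ((8603 - 14778)*(11531 + 10078) + (5/2)*1**2) + 2582 = (-6175*21609 + (5/2)*1) + 2582 = (-133435575 + 5/2) + 2582 = -266871145/2 + 2582 = -266865981/2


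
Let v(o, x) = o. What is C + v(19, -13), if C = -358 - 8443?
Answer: -8782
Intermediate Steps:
C = -8801
C + v(19, -13) = -8801 + 19 = -8782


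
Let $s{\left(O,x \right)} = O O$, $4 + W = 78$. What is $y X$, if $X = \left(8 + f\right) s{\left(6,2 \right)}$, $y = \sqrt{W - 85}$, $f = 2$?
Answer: $360 i \sqrt{11} \approx 1194.0 i$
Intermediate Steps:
$W = 74$ ($W = -4 + 78 = 74$)
$s{\left(O,x \right)} = O^{2}$
$y = i \sqrt{11}$ ($y = \sqrt{74 - 85} = \sqrt{-11} = i \sqrt{11} \approx 3.3166 i$)
$X = 360$ ($X = \left(8 + 2\right) 6^{2} = 10 \cdot 36 = 360$)
$y X = i \sqrt{11} \cdot 360 = 360 i \sqrt{11}$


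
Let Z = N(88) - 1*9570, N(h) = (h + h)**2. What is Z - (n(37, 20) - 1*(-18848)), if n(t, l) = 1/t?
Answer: 94645/37 ≈ 2558.0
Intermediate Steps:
N(h) = 4*h**2 (N(h) = (2*h)**2 = 4*h**2)
Z = 21406 (Z = 4*88**2 - 1*9570 = 4*7744 - 9570 = 30976 - 9570 = 21406)
Z - (n(37, 20) - 1*(-18848)) = 21406 - (1/37 - 1*(-18848)) = 21406 - (1/37 + 18848) = 21406 - 1*697377/37 = 21406 - 697377/37 = 94645/37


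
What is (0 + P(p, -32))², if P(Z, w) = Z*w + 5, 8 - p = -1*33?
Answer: 1708249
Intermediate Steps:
p = 41 (p = 8 - (-1)*33 = 8 - 1*(-33) = 8 + 33 = 41)
P(Z, w) = 5 + Z*w
(0 + P(p, -32))² = (0 + (5 + 41*(-32)))² = (0 + (5 - 1312))² = (0 - 1307)² = (-1307)² = 1708249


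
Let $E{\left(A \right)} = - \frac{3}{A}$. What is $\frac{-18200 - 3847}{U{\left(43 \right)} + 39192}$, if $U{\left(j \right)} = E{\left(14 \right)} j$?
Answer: $- \frac{102886}{182853} \approx -0.56267$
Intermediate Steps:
$U{\left(j \right)} = - \frac{3 j}{14}$ ($U{\left(j \right)} = - \frac{3}{14} j = \left(-3\right) \frac{1}{14} j = - \frac{3 j}{14}$)
$\frac{-18200 - 3847}{U{\left(43 \right)} + 39192} = \frac{-18200 - 3847}{\left(- \frac{3}{14}\right) 43 + 39192} = - \frac{22047}{- \frac{129}{14} + 39192} = - \frac{22047}{\frac{548559}{14}} = \left(-22047\right) \frac{14}{548559} = - \frac{102886}{182853}$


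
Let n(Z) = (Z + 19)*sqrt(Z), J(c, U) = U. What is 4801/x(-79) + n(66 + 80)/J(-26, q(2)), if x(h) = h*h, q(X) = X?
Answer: 4801/6241 + 165*sqrt(146)/2 ≈ 997.62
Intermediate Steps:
x(h) = h**2
n(Z) = sqrt(Z)*(19 + Z) (n(Z) = (19 + Z)*sqrt(Z) = sqrt(Z)*(19 + Z))
4801/x(-79) + n(66 + 80)/J(-26, q(2)) = 4801/((-79)**2) + (sqrt(66 + 80)*(19 + (66 + 80)))/2 = 4801/6241 + (sqrt(146)*(19 + 146))*(1/2) = 4801*(1/6241) + (sqrt(146)*165)*(1/2) = 4801/6241 + (165*sqrt(146))*(1/2) = 4801/6241 + 165*sqrt(146)/2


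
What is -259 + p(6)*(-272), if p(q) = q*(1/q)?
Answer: -531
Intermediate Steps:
p(q) = 1 (p(q) = q/q = 1)
-259 + p(6)*(-272) = -259 + 1*(-272) = -259 - 272 = -531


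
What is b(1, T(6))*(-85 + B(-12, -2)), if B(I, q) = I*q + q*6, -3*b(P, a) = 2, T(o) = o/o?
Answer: 146/3 ≈ 48.667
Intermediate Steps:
T(o) = 1
b(P, a) = -2/3 (b(P, a) = -1/3*2 = -2/3)
B(I, q) = 6*q + I*q (B(I, q) = I*q + 6*q = 6*q + I*q)
b(1, T(6))*(-85 + B(-12, -2)) = -2*(-85 - 2*(6 - 12))/3 = -2*(-85 - 2*(-6))/3 = -2*(-85 + 12)/3 = -2/3*(-73) = 146/3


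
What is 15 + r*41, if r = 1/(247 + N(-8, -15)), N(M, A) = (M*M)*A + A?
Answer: 10879/728 ≈ 14.944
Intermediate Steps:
N(M, A) = A + A*M² (N(M, A) = M²*A + A = A*M² + A = A + A*M²)
r = -1/728 (r = 1/(247 - 15*(1 + (-8)²)) = 1/(247 - 15*(1 + 64)) = 1/(247 - 15*65) = 1/(247 - 975) = 1/(-728) = -1/728 ≈ -0.0013736)
15 + r*41 = 15 - 1/728*41 = 15 - 41/728 = 10879/728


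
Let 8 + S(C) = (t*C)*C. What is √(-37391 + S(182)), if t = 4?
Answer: √95097 ≈ 308.38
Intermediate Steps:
S(C) = -8 + 4*C² (S(C) = -8 + (4*C)*C = -8 + 4*C²)
√(-37391 + S(182)) = √(-37391 + (-8 + 4*182²)) = √(-37391 + (-8 + 4*33124)) = √(-37391 + (-8 + 132496)) = √(-37391 + 132488) = √95097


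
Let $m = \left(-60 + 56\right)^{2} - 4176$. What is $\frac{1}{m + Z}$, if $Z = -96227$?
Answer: $- \frac{1}{100387} \approx -9.9615 \cdot 10^{-6}$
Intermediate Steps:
$m = -4160$ ($m = \left(-4\right)^{2} - 4176 = 16 - 4176 = -4160$)
$\frac{1}{m + Z} = \frac{1}{-4160 - 96227} = \frac{1}{-100387} = - \frac{1}{100387}$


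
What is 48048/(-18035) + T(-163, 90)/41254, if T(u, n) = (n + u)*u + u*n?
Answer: -2032147177/744015890 ≈ -2.7313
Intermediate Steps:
T(u, n) = n*u + u*(n + u) (T(u, n) = u*(n + u) + n*u = n*u + u*(n + u))
48048/(-18035) + T(-163, 90)/41254 = 48048/(-18035) - 163*(-163 + 2*90)/41254 = 48048*(-1/18035) - 163*(-163 + 180)*(1/41254) = -48048/18035 - 163*17*(1/41254) = -48048/18035 - 2771*1/41254 = -48048/18035 - 2771/41254 = -2032147177/744015890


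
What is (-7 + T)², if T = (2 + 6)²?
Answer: 3249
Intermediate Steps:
T = 64 (T = 8² = 64)
(-7 + T)² = (-7 + 64)² = 57² = 3249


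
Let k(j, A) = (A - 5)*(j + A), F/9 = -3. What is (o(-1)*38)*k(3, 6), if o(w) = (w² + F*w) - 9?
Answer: 6498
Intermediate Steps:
F = -27 (F = 9*(-3) = -27)
k(j, A) = (-5 + A)*(A + j)
o(w) = -9 + w² - 27*w (o(w) = (w² - 27*w) - 9 = -9 + w² - 27*w)
(o(-1)*38)*k(3, 6) = ((-9 + (-1)² - 27*(-1))*38)*(6² - 5*6 - 5*3 + 6*3) = ((-9 + 1 + 27)*38)*(36 - 30 - 15 + 18) = (19*38)*9 = 722*9 = 6498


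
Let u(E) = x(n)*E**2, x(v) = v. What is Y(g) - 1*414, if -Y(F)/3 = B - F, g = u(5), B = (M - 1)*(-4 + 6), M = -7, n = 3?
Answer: -141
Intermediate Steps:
u(E) = 3*E**2
B = -16 (B = (-7 - 1)*(-4 + 6) = -8*2 = -16)
g = 75 (g = 3*5**2 = 3*25 = 75)
Y(F) = 48 + 3*F (Y(F) = -3*(-16 - F) = 48 + 3*F)
Y(g) - 1*414 = (48 + 3*75) - 1*414 = (48 + 225) - 414 = 273 - 414 = -141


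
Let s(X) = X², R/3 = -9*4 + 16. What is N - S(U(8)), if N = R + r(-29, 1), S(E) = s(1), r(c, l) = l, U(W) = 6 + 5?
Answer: -60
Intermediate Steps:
U(W) = 11
R = -60 (R = 3*(-9*4 + 16) = 3*(-36 + 16) = 3*(-20) = -60)
S(E) = 1 (S(E) = 1² = 1)
N = -59 (N = -60 + 1 = -59)
N - S(U(8)) = -59 - 1*1 = -59 - 1 = -60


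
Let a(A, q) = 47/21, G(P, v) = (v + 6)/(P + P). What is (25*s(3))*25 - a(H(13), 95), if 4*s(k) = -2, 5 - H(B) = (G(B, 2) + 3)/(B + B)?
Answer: -13219/42 ≈ -314.74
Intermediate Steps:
G(P, v) = (6 + v)/(2*P) (G(P, v) = (6 + v)/((2*P)) = (6 + v)*(1/(2*P)) = (6 + v)/(2*P))
H(B) = 5 - (3 + 4/B)/(2*B) (H(B) = 5 - ((6 + 2)/(2*B) + 3)/(B + B) = 5 - ((½)*8/B + 3)/(2*B) = 5 - (4/B + 3)*1/(2*B) = 5 - (3 + 4/B)*1/(2*B) = 5 - (3 + 4/B)/(2*B))
s(k) = -½ (s(k) = (¼)*(-2) = -½)
a(A, q) = 47/21 (a(A, q) = 47*(1/21) = 47/21)
(25*s(3))*25 - a(H(13), 95) = (25*(-½))*25 - 1*47/21 = -25/2*25 - 47/21 = -625/2 - 47/21 = -13219/42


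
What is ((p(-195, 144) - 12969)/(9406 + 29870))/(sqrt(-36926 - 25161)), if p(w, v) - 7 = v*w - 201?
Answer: 41243*I*sqrt(62087)/2438529012 ≈ 0.0042143*I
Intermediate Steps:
p(w, v) = -194 + v*w (p(w, v) = 7 + (v*w - 201) = 7 + (-201 + v*w) = -194 + v*w)
((p(-195, 144) - 12969)/(9406 + 29870))/(sqrt(-36926 - 25161)) = (((-194 + 144*(-195)) - 12969)/(9406 + 29870))/(sqrt(-36926 - 25161)) = (((-194 - 28080) - 12969)/39276)/(sqrt(-62087)) = ((-28274 - 12969)*(1/39276))/((I*sqrt(62087))) = (-41243*1/39276)*(-I*sqrt(62087)/62087) = -(-41243)*I*sqrt(62087)/2438529012 = 41243*I*sqrt(62087)/2438529012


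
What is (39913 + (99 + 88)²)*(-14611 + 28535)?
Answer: 1042656968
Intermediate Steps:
(39913 + (99 + 88)²)*(-14611 + 28535) = (39913 + 187²)*13924 = (39913 + 34969)*13924 = 74882*13924 = 1042656968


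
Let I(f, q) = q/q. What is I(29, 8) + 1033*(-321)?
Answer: -331592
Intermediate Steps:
I(f, q) = 1
I(29, 8) + 1033*(-321) = 1 + 1033*(-321) = 1 - 331593 = -331592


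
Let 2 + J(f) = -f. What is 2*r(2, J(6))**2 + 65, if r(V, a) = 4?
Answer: 97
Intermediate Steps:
J(f) = -2 - f
2*r(2, J(6))**2 + 65 = 2*4**2 + 65 = 2*16 + 65 = 32 + 65 = 97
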